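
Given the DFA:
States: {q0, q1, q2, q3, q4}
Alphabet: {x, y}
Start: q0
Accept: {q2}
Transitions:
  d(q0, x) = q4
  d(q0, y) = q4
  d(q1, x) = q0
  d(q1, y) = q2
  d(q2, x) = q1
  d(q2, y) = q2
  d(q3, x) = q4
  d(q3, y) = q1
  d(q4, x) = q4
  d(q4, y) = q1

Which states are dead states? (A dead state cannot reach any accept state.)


Forward reachability from each state:
  q0 -> reaches accept state q2 (live)
  q1 -> reaches accept state q2 (live)
  q2 -> reaches accept state q2 (live)
  q3 -> reaches accept state q2 (live)
  q4 -> reaches accept state q2 (live)

None (all states can reach an accept state)


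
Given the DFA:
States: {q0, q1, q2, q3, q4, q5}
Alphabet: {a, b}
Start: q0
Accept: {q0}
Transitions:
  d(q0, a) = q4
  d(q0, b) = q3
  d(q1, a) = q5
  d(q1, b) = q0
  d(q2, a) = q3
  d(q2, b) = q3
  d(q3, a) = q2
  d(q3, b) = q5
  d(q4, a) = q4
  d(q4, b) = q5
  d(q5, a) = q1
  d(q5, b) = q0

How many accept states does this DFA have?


Accept states listed: {q0}
Counting: q0(1)

1


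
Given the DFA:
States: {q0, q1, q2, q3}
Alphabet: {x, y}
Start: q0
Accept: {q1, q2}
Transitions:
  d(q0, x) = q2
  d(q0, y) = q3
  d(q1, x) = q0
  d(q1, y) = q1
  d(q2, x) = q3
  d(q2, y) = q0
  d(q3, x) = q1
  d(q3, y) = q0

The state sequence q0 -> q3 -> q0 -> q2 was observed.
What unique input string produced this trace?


Trace back each transition to find the symbol:
  q0 --[y]--> q3
  q3 --[y]--> q0
  q0 --[x]--> q2

"yyx"


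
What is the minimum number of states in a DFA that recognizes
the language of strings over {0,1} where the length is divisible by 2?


States track (length) mod 2.
Need 2 states: one per remainder 0..1; accept = remainder 0.

2


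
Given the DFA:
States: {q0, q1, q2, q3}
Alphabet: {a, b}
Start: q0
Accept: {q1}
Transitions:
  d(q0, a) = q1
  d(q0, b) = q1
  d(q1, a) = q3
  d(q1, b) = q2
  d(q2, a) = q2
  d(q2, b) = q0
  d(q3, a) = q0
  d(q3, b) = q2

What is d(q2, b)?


Looking up transition d(q2, b)

q0


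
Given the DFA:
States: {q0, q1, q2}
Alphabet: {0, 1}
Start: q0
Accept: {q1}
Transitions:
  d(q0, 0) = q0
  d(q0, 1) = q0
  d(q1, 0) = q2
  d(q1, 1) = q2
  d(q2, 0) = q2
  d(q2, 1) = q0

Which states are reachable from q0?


BFS from q0:
  layer 0: {q0}

{q0}


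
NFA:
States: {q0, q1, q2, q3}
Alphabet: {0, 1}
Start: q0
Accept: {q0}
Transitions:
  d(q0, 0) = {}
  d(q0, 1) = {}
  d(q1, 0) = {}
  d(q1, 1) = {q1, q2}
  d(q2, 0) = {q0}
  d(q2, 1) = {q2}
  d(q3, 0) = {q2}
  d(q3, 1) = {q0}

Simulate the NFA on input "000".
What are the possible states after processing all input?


Start: {q0}
  --0--> {}
  --0--> {}
  --0--> {}

{} (empty set, no valid transitions)


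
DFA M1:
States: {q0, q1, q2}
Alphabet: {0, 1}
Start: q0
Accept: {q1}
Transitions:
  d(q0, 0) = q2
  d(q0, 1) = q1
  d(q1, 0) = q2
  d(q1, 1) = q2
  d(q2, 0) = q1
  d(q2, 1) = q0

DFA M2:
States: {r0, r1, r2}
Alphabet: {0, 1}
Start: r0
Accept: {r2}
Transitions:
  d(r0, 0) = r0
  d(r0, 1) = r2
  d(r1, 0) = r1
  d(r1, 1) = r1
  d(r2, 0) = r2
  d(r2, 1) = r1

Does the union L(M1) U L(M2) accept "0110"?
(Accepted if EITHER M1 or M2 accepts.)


M1: final=q2 accepted=False
M2: final=r1 accepted=False

No, union rejects (neither accepts)


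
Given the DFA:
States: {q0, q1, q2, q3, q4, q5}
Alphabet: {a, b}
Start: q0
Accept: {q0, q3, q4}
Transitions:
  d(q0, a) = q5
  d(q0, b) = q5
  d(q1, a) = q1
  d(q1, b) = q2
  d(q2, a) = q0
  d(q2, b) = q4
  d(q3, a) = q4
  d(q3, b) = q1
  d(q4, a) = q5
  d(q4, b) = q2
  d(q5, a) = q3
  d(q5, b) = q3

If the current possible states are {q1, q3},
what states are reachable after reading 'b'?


Apply transition on 'b' from each current state:
  d(q1, b) = q2
  d(q3, b) = q1

{q1, q2}


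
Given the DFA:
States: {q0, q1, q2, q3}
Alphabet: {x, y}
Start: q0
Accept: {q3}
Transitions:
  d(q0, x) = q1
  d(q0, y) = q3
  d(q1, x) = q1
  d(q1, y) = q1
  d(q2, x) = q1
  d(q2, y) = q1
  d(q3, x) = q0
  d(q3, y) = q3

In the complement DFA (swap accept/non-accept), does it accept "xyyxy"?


Trace: q0 -> q1 -> q1 -> q1 -> q1 -> q1
Final: q1
Original accept: {q3}
Complement: q1 is not in original accept

Yes, complement accepts (original rejects)


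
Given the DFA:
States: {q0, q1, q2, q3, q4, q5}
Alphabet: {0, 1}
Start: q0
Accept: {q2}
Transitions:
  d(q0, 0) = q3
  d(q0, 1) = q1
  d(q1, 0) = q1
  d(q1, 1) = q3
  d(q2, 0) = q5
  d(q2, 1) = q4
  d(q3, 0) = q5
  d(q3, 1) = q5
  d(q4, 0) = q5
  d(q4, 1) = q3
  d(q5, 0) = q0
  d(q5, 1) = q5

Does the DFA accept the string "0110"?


Trace: q0 -> q3 -> q5 -> q5 -> q0
Final state: q0
Accept states: {q2}

No, rejected (final state q0 is not an accept state)


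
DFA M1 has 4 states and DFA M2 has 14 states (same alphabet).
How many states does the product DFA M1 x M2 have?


Product construction pairs every M1 state with every M2 state.
4 * 14 = 56

56


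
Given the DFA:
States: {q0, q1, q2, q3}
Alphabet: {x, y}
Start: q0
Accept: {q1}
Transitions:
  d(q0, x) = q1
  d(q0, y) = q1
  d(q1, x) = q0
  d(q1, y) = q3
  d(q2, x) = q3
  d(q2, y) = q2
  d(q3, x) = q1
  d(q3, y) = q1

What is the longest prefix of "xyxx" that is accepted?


Run the DFA, marking each prefix where the state is accepting:
  "" -> q0 [reject]
  "x" -> q1 [accept]
  "xy" -> q3 [reject]
  "xyx" -> q1 [accept]
  "xyxx" -> q0 [reject]

"xyx"


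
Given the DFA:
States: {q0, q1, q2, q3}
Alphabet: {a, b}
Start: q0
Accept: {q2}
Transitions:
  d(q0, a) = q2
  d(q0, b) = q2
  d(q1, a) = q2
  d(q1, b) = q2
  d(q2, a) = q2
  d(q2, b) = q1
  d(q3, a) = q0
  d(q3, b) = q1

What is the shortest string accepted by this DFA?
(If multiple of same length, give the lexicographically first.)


BFS by string length (lex-first path to each state shown):
  len 0: q0<-""
  len 1: q2<-"a"
Found accept state at length 1.

"a"


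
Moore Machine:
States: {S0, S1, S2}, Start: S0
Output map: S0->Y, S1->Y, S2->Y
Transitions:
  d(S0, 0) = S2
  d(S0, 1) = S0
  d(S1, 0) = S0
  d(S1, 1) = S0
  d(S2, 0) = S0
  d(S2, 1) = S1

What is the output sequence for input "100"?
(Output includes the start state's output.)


Start: S0 (output Y)
  --1--> S0 (output Y)
  --0--> S2 (output Y)
  --0--> S0 (output Y)

"YYYY"


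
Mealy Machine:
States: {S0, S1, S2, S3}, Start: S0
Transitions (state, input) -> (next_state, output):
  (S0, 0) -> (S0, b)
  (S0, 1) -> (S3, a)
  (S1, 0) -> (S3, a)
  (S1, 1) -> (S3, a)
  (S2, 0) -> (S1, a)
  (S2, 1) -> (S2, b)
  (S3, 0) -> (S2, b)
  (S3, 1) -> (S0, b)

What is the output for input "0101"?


Step-by-step:
  (S0, 0) -> (S0, b)
  (S0, 1) -> (S3, a)
  (S3, 0) -> (S2, b)
  (S2, 1) -> (S2, b)

"babb"


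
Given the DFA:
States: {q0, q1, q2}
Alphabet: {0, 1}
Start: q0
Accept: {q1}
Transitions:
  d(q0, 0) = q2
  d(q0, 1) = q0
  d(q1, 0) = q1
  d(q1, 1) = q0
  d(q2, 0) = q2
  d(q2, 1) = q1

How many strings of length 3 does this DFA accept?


Enumerating all length-3 strings:
  "000" -> q2 [reject]
  "001" -> q1 [accept]
  "010" -> q1 [accept]
  "011" -> q0 [reject]
  "100" -> q2 [reject]
  "101" -> q1 [accept]
  "110" -> q2 [reject]
  "111" -> q0 [reject]

3 out of 8


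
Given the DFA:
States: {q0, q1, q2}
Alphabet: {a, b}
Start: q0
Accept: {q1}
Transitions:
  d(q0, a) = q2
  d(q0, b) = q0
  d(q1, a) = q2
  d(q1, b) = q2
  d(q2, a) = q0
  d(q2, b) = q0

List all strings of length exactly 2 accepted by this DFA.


All strings of length 2: 4 total
Accepted: 0

None


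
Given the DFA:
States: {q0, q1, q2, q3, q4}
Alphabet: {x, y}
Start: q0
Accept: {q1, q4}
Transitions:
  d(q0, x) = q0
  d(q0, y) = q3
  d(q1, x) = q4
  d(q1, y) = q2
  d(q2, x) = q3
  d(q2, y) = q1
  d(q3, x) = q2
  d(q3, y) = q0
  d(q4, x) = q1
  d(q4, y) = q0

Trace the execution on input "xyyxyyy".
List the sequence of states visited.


Input: xyyxyyy
d(q0, x) = q0
d(q0, y) = q3
d(q3, y) = q0
d(q0, x) = q0
d(q0, y) = q3
d(q3, y) = q0
d(q0, y) = q3


q0 -> q0 -> q3 -> q0 -> q0 -> q3 -> q0 -> q3


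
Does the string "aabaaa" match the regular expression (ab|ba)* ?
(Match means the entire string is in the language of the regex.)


|string| = 6; first = 'a'; last = 'a'

No, "aabaaa" does not match (ab|ba)*


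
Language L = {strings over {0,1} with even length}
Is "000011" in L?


length = 6; 6 mod 2 = 0

Yes, "000011" is in L


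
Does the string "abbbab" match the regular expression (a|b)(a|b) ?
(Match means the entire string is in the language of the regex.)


|string| = 6; first = 'a'; last = 'b'

No, "abbbab" does not match (a|b)(a|b)


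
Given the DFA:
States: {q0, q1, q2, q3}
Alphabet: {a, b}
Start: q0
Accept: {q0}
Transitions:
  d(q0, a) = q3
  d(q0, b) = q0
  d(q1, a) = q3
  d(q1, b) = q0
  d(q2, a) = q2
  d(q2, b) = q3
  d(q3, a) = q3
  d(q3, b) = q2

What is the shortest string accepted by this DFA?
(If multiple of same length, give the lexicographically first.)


BFS by string length (lex-first path to each state shown):
  len 0: q0<-""
Found accept state at length 0.

"" (empty string)


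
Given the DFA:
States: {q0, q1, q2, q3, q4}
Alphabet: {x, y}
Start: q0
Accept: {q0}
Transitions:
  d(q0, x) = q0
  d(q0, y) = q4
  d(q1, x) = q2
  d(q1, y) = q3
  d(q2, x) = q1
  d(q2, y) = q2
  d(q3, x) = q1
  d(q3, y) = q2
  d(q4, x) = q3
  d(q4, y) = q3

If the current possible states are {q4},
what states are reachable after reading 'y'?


Apply transition on 'y' from each current state:
  d(q4, y) = q3

{q3}


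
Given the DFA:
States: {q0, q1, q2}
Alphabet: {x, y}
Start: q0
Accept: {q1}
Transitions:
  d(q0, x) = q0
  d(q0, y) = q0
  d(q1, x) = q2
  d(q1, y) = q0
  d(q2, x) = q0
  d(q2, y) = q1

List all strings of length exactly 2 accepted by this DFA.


All strings of length 2: 4 total
Accepted: 0

None


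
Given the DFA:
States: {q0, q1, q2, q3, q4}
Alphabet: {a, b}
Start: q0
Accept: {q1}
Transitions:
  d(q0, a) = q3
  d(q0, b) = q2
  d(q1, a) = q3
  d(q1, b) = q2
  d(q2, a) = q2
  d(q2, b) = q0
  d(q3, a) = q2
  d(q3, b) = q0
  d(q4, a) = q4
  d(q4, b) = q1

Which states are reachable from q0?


BFS from q0:
  layer 0: {q0}
  layer 1: {q2, q3}

{q0, q2, q3}


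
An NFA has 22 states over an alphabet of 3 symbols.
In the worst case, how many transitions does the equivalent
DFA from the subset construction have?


Subset construction: one DFA state per subset of NFA states = 2^22 = 4194304 states.
Each DFA state has 3 outgoing transitions: 4194304 * 3 = 12582912

12582912


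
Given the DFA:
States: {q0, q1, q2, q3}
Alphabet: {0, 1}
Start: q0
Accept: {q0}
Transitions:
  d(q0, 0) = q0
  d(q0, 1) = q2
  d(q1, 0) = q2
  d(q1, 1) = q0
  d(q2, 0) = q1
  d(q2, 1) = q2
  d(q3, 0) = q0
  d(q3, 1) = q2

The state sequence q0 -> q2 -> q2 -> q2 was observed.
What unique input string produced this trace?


Trace back each transition to find the symbol:
  q0 --[1]--> q2
  q2 --[1]--> q2
  q2 --[1]--> q2

"111"


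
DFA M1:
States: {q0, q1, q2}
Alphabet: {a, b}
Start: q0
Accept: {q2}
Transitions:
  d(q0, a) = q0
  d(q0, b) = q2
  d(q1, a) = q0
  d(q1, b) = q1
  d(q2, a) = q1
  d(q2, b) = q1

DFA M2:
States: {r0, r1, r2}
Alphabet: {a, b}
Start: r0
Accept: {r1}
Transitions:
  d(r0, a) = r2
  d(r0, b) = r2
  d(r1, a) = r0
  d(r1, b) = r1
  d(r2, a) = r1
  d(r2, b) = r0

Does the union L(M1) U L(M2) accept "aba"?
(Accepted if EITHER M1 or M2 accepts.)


M1: final=q1 accepted=False
M2: final=r2 accepted=False

No, union rejects (neither accepts)


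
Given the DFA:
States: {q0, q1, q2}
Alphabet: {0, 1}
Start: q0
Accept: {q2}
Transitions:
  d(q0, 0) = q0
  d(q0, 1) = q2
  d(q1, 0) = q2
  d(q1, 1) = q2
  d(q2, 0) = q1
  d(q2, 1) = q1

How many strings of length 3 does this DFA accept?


Enumerating all length-3 strings:
  "000" -> q0 [reject]
  "001" -> q2 [accept]
  "010" -> q1 [reject]
  "011" -> q1 [reject]
  "100" -> q2 [accept]
  "101" -> q2 [accept]
  "110" -> q2 [accept]
  "111" -> q2 [accept]

5 out of 8


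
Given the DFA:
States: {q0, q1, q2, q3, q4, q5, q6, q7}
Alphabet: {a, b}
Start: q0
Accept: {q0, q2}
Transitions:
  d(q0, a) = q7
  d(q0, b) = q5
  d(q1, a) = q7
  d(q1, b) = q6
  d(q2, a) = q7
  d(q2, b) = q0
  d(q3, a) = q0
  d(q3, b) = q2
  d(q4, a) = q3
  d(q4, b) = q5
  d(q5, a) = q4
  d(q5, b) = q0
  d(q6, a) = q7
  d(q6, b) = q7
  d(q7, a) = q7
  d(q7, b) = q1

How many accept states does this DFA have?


Accept states listed: {q0, q2}
Counting: q0(1) q2(2)

2


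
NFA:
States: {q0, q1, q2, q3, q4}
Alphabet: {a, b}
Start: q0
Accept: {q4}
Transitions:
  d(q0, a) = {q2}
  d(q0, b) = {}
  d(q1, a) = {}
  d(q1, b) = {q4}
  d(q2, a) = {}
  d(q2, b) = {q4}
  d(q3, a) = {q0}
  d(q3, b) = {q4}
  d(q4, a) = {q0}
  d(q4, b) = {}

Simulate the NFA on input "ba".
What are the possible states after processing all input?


Start: {q0}
  --b--> {}
  --a--> {}

{} (empty set, no valid transitions)


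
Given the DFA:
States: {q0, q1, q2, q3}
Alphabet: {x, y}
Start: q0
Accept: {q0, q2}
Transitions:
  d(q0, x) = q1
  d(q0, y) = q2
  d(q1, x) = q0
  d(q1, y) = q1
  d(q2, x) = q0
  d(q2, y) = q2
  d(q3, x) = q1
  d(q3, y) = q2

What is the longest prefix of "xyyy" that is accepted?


Run the DFA, marking each prefix where the state is accepting:
  "" -> q0 [accept]
  "x" -> q1 [reject]
  "xy" -> q1 [reject]
  "xyy" -> q1 [reject]
  "xyyy" -> q1 [reject]

""


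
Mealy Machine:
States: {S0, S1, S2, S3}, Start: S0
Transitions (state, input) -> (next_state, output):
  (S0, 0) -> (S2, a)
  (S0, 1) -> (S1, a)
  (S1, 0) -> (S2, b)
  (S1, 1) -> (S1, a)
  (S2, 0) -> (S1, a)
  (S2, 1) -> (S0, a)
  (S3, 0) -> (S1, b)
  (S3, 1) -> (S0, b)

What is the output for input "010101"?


Step-by-step:
  (S0, 0) -> (S2, a)
  (S2, 1) -> (S0, a)
  (S0, 0) -> (S2, a)
  (S2, 1) -> (S0, a)
  (S0, 0) -> (S2, a)
  (S2, 1) -> (S0, a)

"aaaaaa"


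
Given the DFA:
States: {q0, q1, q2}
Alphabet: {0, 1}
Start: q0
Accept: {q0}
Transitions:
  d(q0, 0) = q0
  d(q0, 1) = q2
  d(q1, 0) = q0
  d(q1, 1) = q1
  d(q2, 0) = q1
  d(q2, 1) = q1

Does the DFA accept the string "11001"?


Trace: q0 -> q2 -> q1 -> q0 -> q0 -> q2
Final state: q2
Accept states: {q0}

No, rejected (final state q2 is not an accept state)


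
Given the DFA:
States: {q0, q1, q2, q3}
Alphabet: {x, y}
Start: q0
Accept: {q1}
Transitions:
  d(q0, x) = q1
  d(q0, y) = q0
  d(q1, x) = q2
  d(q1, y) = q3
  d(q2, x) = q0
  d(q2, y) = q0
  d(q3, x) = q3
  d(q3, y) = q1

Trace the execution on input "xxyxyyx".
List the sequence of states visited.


Input: xxyxyyx
d(q0, x) = q1
d(q1, x) = q2
d(q2, y) = q0
d(q0, x) = q1
d(q1, y) = q3
d(q3, y) = q1
d(q1, x) = q2


q0 -> q1 -> q2 -> q0 -> q1 -> q3 -> q1 -> q2


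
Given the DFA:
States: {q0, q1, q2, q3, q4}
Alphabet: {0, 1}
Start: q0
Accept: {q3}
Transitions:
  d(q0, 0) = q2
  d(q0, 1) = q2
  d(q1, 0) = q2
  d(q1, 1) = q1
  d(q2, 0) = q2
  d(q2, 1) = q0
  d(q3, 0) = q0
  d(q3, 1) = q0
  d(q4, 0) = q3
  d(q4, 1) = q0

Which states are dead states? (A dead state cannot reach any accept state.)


Forward reachability from each state:
  q0 -> reaches {q0, q2}, no accept state (dead)
  q1 -> reaches {q0, q1, q2}, no accept state (dead)
  q2 -> reaches {q0, q2}, no accept state (dead)
  q3 -> reaches accept state q3 (live)
  q4 -> reaches accept state q3 (live)

{q0, q1, q2}


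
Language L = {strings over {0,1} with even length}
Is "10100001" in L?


length = 8; 8 mod 2 = 0

Yes, "10100001" is in L


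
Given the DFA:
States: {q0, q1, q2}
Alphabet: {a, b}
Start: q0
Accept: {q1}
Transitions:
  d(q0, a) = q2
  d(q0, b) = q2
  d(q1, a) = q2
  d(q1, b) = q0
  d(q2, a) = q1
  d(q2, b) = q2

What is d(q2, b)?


Looking up transition d(q2, b)

q2


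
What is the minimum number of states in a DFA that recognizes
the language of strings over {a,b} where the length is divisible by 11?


States track (length) mod 11.
Need 11 states: one per remainder 0..10; accept = remainder 0.

11


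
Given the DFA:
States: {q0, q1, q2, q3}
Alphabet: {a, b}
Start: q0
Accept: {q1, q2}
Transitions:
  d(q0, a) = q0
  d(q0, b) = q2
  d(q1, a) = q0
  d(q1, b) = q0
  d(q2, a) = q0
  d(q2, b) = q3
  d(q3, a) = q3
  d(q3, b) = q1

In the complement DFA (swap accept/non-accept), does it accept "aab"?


Trace: q0 -> q0 -> q0 -> q2
Final: q2
Original accept: {q1, q2}
Complement: q2 is in original accept

No, complement rejects (original accepts)


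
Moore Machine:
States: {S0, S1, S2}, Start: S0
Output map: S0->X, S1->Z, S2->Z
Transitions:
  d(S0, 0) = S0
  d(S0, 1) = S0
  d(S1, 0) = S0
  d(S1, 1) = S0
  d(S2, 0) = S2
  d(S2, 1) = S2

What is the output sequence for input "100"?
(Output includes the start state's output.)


Start: S0 (output X)
  --1--> S0 (output X)
  --0--> S0 (output X)
  --0--> S0 (output X)

"XXXX"


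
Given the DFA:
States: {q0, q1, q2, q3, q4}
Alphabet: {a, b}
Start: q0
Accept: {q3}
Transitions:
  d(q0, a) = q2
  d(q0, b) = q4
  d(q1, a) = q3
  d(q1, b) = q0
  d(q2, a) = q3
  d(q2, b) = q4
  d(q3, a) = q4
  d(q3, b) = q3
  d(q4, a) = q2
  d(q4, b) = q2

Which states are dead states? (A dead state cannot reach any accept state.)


Forward reachability from each state:
  q0 -> reaches accept state q3 (live)
  q1 -> reaches accept state q3 (live)
  q2 -> reaches accept state q3 (live)
  q3 -> reaches accept state q3 (live)
  q4 -> reaches accept state q3 (live)

None (all states can reach an accept state)


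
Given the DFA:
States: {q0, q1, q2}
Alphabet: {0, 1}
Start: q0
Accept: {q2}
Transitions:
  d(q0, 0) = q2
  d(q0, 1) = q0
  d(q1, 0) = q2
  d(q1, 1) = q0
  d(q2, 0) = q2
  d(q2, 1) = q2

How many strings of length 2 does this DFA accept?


Enumerating all length-2 strings:
  "00" -> q2 [accept]
  "01" -> q2 [accept]
  "10" -> q2 [accept]
  "11" -> q0 [reject]

3 out of 4


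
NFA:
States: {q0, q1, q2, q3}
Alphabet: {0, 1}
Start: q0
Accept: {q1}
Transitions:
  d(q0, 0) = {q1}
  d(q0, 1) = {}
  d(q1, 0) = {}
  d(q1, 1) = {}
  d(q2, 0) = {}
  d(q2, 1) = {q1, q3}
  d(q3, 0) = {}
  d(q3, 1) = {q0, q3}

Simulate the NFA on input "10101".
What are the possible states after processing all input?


Start: {q0}
  --1--> {}
  --0--> {}
  --1--> {}
  --0--> {}
  --1--> {}

{} (empty set, no valid transitions)


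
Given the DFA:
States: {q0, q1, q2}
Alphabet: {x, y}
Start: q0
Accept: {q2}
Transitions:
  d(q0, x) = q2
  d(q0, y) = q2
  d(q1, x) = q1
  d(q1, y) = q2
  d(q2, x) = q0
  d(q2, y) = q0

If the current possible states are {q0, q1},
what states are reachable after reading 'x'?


Apply transition on 'x' from each current state:
  d(q0, x) = q2
  d(q1, x) = q1

{q1, q2}


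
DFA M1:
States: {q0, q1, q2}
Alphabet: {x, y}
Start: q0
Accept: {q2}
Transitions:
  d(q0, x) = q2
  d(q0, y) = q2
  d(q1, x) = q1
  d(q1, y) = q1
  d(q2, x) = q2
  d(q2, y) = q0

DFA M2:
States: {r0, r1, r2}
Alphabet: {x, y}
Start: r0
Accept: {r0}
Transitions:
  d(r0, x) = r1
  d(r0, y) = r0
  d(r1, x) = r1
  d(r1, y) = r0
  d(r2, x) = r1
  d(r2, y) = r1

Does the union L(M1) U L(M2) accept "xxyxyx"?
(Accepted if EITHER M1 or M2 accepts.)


M1: final=q2 accepted=True
M2: final=r1 accepted=False

Yes, union accepts


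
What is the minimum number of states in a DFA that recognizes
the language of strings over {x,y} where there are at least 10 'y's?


States: count = 0, 1, ..., 9, and a final '>= 10' state.
Total: 10 + 1 = 11. Accept = '>= 10' state.

11


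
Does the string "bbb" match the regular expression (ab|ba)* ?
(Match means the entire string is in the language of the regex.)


|string| = 3; first = 'b'; last = 'b'

No, "bbb" does not match (ab|ba)*


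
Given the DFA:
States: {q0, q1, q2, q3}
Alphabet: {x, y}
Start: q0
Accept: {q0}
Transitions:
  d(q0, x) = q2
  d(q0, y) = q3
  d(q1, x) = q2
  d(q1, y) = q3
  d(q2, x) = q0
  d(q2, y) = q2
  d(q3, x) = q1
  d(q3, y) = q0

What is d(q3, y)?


Looking up transition d(q3, y)

q0


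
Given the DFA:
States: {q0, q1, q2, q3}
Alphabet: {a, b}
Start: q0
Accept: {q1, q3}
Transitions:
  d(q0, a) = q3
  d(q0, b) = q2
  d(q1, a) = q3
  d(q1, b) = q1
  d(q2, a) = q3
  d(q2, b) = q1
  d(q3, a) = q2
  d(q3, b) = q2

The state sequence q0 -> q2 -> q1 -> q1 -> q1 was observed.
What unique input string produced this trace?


Trace back each transition to find the symbol:
  q0 --[b]--> q2
  q2 --[b]--> q1
  q1 --[b]--> q1
  q1 --[b]--> q1

"bbbb"


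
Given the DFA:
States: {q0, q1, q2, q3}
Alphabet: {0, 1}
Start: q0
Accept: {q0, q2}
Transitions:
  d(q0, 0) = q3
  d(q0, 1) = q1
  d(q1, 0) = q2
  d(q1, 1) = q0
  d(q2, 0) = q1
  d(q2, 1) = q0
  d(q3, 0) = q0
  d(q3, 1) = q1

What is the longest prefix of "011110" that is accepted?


Run the DFA, marking each prefix where the state is accepting:
  "" -> q0 [accept]
  "0" -> q3 [reject]
  "01" -> q1 [reject]
  "011" -> q0 [accept]
  "0111" -> q1 [reject]
  "01111" -> q0 [accept]
  "011110" -> q3 [reject]

"01111"


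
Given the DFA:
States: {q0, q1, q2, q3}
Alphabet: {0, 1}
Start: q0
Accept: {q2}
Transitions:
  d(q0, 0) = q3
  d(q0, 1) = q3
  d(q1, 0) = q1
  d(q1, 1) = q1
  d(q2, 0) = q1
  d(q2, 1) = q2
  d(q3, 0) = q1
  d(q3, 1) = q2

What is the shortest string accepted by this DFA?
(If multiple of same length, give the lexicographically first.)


BFS by string length (lex-first path to each state shown):
  len 0: q0<-""
  len 1: q3<-"0"
  len 2: q1<-"00", q2<-"01"
Found accept state at length 2.

"01"


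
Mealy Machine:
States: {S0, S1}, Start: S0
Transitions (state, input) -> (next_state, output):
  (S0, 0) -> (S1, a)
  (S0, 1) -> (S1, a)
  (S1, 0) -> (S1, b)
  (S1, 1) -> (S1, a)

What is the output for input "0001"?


Step-by-step:
  (S0, 0) -> (S1, a)
  (S1, 0) -> (S1, b)
  (S1, 0) -> (S1, b)
  (S1, 1) -> (S1, a)

"abba"


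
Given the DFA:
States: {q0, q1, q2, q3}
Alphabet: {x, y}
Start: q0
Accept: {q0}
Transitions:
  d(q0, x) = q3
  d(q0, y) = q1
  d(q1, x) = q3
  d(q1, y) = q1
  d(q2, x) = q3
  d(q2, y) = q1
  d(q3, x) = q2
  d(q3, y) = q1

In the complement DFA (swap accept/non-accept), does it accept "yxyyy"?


Trace: q0 -> q1 -> q3 -> q1 -> q1 -> q1
Final: q1
Original accept: {q0}
Complement: q1 is not in original accept

Yes, complement accepts (original rejects)


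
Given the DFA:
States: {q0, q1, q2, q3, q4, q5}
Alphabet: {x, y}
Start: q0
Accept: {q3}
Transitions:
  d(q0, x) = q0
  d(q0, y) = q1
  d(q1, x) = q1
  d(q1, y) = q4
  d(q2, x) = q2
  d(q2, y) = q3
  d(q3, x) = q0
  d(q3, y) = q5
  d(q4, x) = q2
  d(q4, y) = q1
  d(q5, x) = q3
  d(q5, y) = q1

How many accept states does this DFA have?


Accept states listed: {q3}
Counting: q3(1)

1


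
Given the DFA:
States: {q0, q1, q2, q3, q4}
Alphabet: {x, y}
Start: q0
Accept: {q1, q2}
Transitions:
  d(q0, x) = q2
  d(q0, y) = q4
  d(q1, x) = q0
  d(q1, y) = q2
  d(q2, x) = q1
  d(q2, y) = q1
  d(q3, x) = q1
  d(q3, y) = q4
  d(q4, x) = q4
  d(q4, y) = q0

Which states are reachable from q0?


BFS from q0:
  layer 0: {q0}
  layer 1: {q2, q4}
  layer 2: {q1}

{q0, q1, q2, q4}


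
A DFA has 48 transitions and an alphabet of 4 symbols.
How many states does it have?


Each state has exactly one transition per symbol.
states = transitions / |alphabet| = 48 / 4 = 12

12


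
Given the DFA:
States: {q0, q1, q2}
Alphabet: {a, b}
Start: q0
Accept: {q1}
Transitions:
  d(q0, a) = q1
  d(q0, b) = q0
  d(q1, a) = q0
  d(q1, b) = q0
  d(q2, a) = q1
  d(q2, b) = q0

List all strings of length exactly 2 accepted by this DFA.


All strings of length 2: 4 total
Accepted: 1

"ba"


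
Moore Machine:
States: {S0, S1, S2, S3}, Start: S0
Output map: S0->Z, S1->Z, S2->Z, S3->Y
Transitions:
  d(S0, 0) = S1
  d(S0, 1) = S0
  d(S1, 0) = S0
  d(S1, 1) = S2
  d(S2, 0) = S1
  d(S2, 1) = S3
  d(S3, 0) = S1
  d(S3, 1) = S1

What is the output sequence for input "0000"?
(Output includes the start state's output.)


Start: S0 (output Z)
  --0--> S1 (output Z)
  --0--> S0 (output Z)
  --0--> S1 (output Z)
  --0--> S0 (output Z)

"ZZZZZ"


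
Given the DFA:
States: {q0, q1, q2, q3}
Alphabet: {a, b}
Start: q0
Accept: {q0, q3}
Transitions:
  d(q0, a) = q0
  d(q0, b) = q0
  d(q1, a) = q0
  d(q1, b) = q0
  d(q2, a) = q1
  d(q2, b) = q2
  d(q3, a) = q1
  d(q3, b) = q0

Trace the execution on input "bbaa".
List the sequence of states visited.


Input: bbaa
d(q0, b) = q0
d(q0, b) = q0
d(q0, a) = q0
d(q0, a) = q0


q0 -> q0 -> q0 -> q0 -> q0


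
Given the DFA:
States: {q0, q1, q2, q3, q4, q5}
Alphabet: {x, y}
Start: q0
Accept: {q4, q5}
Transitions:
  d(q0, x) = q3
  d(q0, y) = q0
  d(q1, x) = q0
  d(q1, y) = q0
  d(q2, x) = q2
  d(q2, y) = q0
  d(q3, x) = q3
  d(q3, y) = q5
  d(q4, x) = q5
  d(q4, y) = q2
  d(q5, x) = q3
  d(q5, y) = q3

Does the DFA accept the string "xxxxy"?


Trace: q0 -> q3 -> q3 -> q3 -> q3 -> q5
Final state: q5
Accept states: {q4, q5}

Yes, accepted (final state q5 is an accept state)


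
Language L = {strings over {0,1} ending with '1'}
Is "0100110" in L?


last symbol = '0'

No, "0100110" is not in L


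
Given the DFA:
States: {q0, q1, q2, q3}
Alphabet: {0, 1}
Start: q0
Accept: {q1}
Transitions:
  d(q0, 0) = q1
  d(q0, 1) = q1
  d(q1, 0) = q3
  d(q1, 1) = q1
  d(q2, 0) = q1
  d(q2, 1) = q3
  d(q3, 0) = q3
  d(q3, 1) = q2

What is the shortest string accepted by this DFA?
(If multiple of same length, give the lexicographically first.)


BFS by string length (lex-first path to each state shown):
  len 0: q0<-""
  len 1: q1<-"0"
Found accept state at length 1.

"0"


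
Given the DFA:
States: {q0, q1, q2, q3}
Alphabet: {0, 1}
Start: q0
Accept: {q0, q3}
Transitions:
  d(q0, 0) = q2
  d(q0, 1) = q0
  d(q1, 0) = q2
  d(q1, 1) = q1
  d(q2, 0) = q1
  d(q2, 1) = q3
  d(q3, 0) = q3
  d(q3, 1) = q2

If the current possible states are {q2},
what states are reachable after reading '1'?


Apply transition on '1' from each current state:
  d(q2, 1) = q3

{q3}


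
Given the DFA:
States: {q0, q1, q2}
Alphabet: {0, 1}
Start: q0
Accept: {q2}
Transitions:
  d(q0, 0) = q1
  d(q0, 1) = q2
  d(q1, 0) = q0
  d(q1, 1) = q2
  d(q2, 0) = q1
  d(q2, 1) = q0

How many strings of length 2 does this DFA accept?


Enumerating all length-2 strings:
  "00" -> q0 [reject]
  "01" -> q2 [accept]
  "10" -> q1 [reject]
  "11" -> q0 [reject]

1 out of 4


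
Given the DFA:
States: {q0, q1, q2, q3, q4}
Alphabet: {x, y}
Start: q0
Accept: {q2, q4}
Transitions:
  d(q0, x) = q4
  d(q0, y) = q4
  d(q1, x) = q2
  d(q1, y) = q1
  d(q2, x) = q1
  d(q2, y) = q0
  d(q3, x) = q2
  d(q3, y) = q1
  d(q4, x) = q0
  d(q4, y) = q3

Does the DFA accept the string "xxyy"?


Trace: q0 -> q4 -> q0 -> q4 -> q3
Final state: q3
Accept states: {q2, q4}

No, rejected (final state q3 is not an accept state)


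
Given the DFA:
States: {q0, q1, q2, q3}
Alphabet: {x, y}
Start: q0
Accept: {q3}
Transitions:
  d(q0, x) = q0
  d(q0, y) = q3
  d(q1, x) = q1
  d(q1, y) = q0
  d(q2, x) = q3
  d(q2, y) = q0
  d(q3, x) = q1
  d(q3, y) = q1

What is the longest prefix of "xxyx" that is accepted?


Run the DFA, marking each prefix where the state is accepting:
  "" -> q0 [reject]
  "x" -> q0 [reject]
  "xx" -> q0 [reject]
  "xxy" -> q3 [accept]
  "xxyx" -> q1 [reject]

"xxy"


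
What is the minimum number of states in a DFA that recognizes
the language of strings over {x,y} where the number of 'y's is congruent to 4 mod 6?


States track (count of 'y') mod 6.
Need 6 states: one per remainder 0..5; accept = remainder 4.

6


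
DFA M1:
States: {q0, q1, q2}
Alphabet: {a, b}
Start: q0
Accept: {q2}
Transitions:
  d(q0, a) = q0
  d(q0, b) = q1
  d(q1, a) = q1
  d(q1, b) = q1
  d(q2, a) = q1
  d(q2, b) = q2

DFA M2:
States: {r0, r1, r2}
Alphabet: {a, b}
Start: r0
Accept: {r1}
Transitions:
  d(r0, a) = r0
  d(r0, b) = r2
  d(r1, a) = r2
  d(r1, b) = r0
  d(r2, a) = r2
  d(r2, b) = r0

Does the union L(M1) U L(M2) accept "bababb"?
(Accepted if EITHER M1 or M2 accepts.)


M1: final=q1 accepted=False
M2: final=r0 accepted=False

No, union rejects (neither accepts)


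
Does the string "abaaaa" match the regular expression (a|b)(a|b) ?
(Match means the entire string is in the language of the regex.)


|string| = 6; first = 'a'; last = 'a'

No, "abaaaa" does not match (a|b)(a|b)


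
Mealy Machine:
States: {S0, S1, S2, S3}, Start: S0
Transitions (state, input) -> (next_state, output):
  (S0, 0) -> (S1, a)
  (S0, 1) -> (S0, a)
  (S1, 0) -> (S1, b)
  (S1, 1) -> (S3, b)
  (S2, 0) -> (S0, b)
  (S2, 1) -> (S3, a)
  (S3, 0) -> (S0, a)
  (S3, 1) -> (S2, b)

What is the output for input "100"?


Step-by-step:
  (S0, 1) -> (S0, a)
  (S0, 0) -> (S1, a)
  (S1, 0) -> (S1, b)

"aab"


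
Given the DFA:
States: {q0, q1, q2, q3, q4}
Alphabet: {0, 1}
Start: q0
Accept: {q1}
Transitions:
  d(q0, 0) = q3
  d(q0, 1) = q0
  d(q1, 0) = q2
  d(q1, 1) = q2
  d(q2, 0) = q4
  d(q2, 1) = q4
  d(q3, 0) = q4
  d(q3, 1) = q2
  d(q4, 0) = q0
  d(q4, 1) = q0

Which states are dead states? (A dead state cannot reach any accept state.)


Forward reachability from each state:
  q0 -> reaches {q0, q2, q3, q4}, no accept state (dead)
  q1 -> reaches accept state q1 (live)
  q2 -> reaches {q0, q2, q3, q4}, no accept state (dead)
  q3 -> reaches {q0, q2, q3, q4}, no accept state (dead)
  q4 -> reaches {q0, q2, q3, q4}, no accept state (dead)

{q0, q2, q3, q4}


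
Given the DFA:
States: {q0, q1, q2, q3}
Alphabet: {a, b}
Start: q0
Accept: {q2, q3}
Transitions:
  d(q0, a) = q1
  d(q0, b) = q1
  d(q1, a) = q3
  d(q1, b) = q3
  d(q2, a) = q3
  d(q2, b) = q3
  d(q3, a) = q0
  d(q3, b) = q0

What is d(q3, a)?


Looking up transition d(q3, a)

q0


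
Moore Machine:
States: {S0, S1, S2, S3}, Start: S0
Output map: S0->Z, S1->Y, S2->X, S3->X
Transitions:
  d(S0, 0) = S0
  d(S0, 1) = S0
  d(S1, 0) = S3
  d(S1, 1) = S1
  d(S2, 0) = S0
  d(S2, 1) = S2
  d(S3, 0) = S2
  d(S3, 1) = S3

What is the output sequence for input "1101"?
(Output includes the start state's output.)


Start: S0 (output Z)
  --1--> S0 (output Z)
  --1--> S0 (output Z)
  --0--> S0 (output Z)
  --1--> S0 (output Z)

"ZZZZZ"


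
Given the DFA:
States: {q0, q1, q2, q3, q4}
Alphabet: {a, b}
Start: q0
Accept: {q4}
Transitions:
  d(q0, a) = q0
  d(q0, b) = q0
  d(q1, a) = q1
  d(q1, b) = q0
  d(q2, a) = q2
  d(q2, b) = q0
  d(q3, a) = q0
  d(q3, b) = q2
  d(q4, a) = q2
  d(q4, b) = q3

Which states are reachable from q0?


BFS from q0:
  layer 0: {q0}

{q0}


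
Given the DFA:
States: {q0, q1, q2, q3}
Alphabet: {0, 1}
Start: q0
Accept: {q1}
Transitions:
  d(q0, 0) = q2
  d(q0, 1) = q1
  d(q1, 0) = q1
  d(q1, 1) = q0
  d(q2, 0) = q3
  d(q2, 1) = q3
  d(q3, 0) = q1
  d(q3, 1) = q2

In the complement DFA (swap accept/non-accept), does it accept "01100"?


Trace: q0 -> q2 -> q3 -> q2 -> q3 -> q1
Final: q1
Original accept: {q1}
Complement: q1 is in original accept

No, complement rejects (original accepts)


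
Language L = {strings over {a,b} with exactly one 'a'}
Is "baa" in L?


count('a') = 2

No, "baa" is not in L


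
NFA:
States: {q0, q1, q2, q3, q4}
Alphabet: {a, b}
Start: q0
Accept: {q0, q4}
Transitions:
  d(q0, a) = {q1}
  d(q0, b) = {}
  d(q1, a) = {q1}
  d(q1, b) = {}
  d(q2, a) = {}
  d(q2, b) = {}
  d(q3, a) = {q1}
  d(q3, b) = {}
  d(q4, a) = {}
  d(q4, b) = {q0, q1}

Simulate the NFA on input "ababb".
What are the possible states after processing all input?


Start: {q0}
  --a--> {q1}
  --b--> {}
  --a--> {}
  --b--> {}
  --b--> {}

{} (empty set, no valid transitions)


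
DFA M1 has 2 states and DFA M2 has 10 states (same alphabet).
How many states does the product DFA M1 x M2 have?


Product construction pairs every M1 state with every M2 state.
2 * 10 = 20

20


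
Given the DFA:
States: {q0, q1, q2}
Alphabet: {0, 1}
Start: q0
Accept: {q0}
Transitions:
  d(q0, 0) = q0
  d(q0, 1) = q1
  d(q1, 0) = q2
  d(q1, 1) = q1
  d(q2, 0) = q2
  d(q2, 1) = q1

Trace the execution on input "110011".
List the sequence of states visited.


Input: 110011
d(q0, 1) = q1
d(q1, 1) = q1
d(q1, 0) = q2
d(q2, 0) = q2
d(q2, 1) = q1
d(q1, 1) = q1


q0 -> q1 -> q1 -> q2 -> q2 -> q1 -> q1


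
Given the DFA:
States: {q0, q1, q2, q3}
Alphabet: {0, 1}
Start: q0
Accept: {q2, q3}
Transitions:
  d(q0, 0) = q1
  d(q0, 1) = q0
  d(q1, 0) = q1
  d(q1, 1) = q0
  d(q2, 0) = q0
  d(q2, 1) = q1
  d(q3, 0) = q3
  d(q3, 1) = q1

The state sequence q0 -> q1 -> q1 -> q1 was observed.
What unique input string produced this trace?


Trace back each transition to find the symbol:
  q0 --[0]--> q1
  q1 --[0]--> q1
  q1 --[0]--> q1

"000"


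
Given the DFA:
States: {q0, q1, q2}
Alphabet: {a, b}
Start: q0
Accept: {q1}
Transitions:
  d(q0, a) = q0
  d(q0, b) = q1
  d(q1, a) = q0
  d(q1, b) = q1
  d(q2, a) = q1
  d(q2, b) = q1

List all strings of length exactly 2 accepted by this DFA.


All strings of length 2: 4 total
Accepted: 2

"ab", "bb"


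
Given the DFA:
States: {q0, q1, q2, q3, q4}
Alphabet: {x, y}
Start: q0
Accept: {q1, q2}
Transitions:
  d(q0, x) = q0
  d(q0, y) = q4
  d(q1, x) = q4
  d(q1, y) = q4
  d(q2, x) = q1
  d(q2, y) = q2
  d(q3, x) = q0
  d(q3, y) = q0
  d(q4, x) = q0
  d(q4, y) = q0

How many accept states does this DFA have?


Accept states listed: {q1, q2}
Counting: q1(1) q2(2)

2


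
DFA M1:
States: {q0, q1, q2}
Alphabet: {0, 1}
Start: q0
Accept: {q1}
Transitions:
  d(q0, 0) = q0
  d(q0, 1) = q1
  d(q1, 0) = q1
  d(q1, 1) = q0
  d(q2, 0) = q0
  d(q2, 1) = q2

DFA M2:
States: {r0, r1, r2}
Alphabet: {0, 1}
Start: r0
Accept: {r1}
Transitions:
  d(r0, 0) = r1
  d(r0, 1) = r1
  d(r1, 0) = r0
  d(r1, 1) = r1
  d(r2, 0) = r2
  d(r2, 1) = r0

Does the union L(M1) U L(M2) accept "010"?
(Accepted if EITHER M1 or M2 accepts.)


M1: final=q1 accepted=True
M2: final=r0 accepted=False

Yes, union accepts


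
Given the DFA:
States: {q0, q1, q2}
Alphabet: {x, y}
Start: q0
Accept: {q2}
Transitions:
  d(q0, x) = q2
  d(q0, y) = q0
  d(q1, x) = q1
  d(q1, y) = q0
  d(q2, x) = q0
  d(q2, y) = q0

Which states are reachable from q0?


BFS from q0:
  layer 0: {q0}
  layer 1: {q2}

{q0, q2}


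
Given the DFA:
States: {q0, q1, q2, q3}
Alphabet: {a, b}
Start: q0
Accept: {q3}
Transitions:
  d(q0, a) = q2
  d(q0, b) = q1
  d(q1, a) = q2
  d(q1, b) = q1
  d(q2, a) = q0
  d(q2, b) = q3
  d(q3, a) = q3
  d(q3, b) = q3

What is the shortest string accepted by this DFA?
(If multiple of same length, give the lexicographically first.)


BFS by string length (lex-first path to each state shown):
  len 0: q0<-""
  len 1: q1<-"b", q2<-"a"
  len 2: q0<-"aa", q1<-"bb", q2<-"ba", q3<-"ab"
Found accept state at length 2.

"ab"


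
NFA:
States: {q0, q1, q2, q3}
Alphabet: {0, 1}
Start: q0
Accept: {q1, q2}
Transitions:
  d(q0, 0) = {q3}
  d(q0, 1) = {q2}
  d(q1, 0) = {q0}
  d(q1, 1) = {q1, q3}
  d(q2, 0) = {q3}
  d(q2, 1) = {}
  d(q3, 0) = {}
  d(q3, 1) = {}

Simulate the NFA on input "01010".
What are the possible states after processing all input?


Start: {q0}
  --0--> {q3}
  --1--> {}
  --0--> {}
  --1--> {}
  --0--> {}

{} (empty set, no valid transitions)


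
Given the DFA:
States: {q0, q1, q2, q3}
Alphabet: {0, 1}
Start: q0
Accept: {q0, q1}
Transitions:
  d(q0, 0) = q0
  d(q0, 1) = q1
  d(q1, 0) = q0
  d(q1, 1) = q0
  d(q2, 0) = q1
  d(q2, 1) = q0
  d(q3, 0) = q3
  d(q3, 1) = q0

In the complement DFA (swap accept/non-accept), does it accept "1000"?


Trace: q0 -> q1 -> q0 -> q0 -> q0
Final: q0
Original accept: {q0, q1}
Complement: q0 is in original accept

No, complement rejects (original accepts)


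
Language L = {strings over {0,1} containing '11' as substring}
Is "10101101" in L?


'11' occurs at index 4

Yes, "10101101" is in L


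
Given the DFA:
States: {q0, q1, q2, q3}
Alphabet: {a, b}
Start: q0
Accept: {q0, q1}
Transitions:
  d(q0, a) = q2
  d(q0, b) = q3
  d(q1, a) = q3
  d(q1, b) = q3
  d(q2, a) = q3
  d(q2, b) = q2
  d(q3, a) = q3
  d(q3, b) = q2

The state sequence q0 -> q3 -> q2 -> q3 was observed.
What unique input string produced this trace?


Trace back each transition to find the symbol:
  q0 --[b]--> q3
  q3 --[b]--> q2
  q2 --[a]--> q3

"bba"


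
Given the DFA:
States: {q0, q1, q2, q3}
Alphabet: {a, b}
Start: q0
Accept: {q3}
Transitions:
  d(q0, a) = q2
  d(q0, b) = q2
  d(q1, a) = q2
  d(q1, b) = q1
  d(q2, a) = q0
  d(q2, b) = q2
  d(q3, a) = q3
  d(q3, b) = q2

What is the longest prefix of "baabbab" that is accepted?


Run the DFA, marking each prefix where the state is accepting:
  "" -> q0 [reject]
  "b" -> q2 [reject]
  "ba" -> q0 [reject]
  "baa" -> q2 [reject]
  "baab" -> q2 [reject]
  "baabb" -> q2 [reject]
  "baabba" -> q0 [reject]
  "baabbab" -> q2 [reject]

No prefix is accepted


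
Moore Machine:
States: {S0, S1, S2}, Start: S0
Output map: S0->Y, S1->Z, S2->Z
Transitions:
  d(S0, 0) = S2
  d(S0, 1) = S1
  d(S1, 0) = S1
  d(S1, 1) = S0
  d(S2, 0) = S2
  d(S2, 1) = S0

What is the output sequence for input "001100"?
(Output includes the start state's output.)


Start: S0 (output Y)
  --0--> S2 (output Z)
  --0--> S2 (output Z)
  --1--> S0 (output Y)
  --1--> S1 (output Z)
  --0--> S1 (output Z)
  --0--> S1 (output Z)

"YZZYZZZ"


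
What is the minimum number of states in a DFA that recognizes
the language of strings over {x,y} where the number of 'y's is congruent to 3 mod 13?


States track (count of 'y') mod 13.
Need 13 states: one per remainder 0..12; accept = remainder 3.

13


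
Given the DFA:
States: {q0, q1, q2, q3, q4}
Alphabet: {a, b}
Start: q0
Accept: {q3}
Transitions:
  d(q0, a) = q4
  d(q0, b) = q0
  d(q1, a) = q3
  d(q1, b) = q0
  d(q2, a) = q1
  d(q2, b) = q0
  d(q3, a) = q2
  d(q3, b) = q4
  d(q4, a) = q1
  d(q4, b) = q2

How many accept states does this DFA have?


Accept states listed: {q3}
Counting: q3(1)

1


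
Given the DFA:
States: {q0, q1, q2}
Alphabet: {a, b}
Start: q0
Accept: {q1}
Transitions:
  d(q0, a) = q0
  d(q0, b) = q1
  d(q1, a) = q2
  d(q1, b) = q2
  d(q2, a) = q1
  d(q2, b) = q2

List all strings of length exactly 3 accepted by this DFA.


All strings of length 3: 8 total
Accepted: 3

"aab", "baa", "bba"


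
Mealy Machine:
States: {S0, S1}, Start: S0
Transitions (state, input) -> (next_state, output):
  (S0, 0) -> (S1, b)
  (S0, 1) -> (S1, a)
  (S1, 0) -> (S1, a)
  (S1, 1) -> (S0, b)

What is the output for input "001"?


Step-by-step:
  (S0, 0) -> (S1, b)
  (S1, 0) -> (S1, a)
  (S1, 1) -> (S0, b)

"bab"


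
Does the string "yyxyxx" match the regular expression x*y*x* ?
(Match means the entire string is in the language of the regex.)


|string| = 6; first = 'y'; last = 'x'

No, "yyxyxx" does not match x*y*x*


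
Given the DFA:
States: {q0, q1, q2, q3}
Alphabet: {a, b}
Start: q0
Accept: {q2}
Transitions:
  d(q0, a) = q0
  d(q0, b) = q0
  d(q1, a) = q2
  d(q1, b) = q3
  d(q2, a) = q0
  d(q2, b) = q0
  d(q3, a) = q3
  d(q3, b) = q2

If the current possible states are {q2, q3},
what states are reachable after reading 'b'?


Apply transition on 'b' from each current state:
  d(q2, b) = q0
  d(q3, b) = q2

{q0, q2}


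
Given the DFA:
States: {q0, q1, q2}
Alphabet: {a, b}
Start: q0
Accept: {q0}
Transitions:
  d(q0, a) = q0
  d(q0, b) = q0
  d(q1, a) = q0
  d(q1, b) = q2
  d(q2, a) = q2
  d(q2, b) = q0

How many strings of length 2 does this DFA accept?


Enumerating all length-2 strings:
  "aa" -> q0 [accept]
  "ab" -> q0 [accept]
  "ba" -> q0 [accept]
  "bb" -> q0 [accept]

4 out of 4


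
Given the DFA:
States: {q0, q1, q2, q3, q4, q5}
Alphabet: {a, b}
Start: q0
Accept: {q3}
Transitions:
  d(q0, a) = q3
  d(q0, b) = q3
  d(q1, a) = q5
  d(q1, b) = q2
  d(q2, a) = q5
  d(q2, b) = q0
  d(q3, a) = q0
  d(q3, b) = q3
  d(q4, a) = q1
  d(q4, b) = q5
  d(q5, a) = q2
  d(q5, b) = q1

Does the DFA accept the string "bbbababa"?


Trace: q0 -> q3 -> q3 -> q3 -> q0 -> q3 -> q0 -> q3 -> q0
Final state: q0
Accept states: {q3}

No, rejected (final state q0 is not an accept state)


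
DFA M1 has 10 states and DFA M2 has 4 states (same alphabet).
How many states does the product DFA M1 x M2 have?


Product construction pairs every M1 state with every M2 state.
10 * 4 = 40

40


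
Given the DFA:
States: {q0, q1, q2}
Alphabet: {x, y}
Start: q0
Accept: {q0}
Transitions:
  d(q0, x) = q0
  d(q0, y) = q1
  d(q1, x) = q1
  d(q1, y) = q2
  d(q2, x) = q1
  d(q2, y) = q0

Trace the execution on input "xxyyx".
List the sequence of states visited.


Input: xxyyx
d(q0, x) = q0
d(q0, x) = q0
d(q0, y) = q1
d(q1, y) = q2
d(q2, x) = q1


q0 -> q0 -> q0 -> q1 -> q2 -> q1
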